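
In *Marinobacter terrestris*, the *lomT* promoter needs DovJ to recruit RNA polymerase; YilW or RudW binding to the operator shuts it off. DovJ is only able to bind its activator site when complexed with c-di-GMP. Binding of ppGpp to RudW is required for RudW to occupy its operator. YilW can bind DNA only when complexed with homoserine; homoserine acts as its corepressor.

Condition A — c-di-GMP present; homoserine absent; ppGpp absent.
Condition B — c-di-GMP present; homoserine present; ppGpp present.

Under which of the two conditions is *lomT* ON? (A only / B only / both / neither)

A only

Condition A:
c-di-GMP is present, so DovJ is active.
Homoserine is absent, so YilW is inactive.
ppGpp is absent, so RudW is inactive.
No repressor is bound and DovJ is active, so *lomT* is transcribed.
→ *lomT* is ON in A.
Condition B:
c-di-GMP is present, so DovJ is active.
Homoserine is present, so YilW is active.
ppGpp is present, so RudW is active.
With repressor YilW bound, *lomT* is not transcribed.
→ *lomT* is OFF in B.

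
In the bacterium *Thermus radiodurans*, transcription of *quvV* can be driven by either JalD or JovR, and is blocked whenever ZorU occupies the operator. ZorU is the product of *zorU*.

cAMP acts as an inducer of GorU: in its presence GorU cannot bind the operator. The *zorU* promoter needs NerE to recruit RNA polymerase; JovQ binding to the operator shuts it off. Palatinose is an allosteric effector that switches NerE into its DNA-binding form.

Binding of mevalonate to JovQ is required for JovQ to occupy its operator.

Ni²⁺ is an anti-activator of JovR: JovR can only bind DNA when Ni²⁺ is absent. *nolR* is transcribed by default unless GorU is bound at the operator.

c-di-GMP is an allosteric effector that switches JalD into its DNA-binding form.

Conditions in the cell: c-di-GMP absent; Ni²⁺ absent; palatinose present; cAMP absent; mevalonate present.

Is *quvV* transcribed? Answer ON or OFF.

c-di-GMP is absent, so JalD is inactive.
Ni²⁺ is absent, so JovR is active.
Palatinose is present, so NerE is active.
Mevalonate is present, so JovQ is active.
With repressor JovQ bound, *zorU* is not transcribed.
So ZorU is not produced.
Activator JovR is present, so *quvV* is transcribed.

ON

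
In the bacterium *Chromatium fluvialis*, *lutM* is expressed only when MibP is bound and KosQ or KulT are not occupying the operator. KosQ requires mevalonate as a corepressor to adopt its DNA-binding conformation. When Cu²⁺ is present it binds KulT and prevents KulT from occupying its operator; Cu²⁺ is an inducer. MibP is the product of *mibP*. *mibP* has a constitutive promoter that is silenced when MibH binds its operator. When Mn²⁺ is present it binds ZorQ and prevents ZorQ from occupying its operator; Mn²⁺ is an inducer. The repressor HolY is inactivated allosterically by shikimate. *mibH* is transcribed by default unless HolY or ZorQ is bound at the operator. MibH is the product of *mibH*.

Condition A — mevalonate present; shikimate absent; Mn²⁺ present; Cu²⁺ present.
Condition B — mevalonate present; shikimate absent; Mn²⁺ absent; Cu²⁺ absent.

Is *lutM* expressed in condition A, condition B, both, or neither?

neither

Condition A:
Mevalonate is present, so KosQ is active.
Shikimate is absent, so HolY is active.
Mn²⁺ is present, so ZorQ is inactive.
With repressor HolY bound, *mibH* is not transcribed.
So MibH is not produced.
With no repressor bound, *mibP* is transcribed.
So MibP is produced and active.
Cu²⁺ is present, so KulT is inactive.
With repressor KosQ bound, *lutM* is not transcribed.
→ *lutM* is OFF in A.
Condition B:
Mevalonate is present, so KosQ is active.
Shikimate is absent, so HolY is active.
Mn²⁺ is absent, so ZorQ is active.
With repressor HolY bound, *mibH* is not transcribed.
So MibH is not produced.
With no repressor bound, *mibP* is transcribed.
So MibP is produced and active.
Cu²⁺ is absent, so KulT is active.
With repressor KosQ bound, *lutM* is not transcribed.
→ *lutM* is OFF in B.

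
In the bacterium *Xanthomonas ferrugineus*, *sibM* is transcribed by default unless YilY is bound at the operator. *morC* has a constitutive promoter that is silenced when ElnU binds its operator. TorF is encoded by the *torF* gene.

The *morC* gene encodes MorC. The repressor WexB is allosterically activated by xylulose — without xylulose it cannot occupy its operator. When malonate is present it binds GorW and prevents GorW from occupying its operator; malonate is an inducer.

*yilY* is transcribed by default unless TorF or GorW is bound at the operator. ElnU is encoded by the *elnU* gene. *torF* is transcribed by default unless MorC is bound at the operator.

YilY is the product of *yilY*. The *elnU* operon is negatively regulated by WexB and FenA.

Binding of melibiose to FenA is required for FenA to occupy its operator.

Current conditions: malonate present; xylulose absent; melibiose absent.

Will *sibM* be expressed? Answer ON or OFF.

ON

Xylulose is absent, so WexB is inactive.
Melibiose is absent, so FenA is inactive.
With no repressor bound, *elnU* is transcribed.
So ElnU is produced and active.
With repressor ElnU bound, *morC* is not transcribed.
So MorC is not produced.
With no repressor bound, *torF* is transcribed.
So TorF is produced and active.
Malonate is present, so GorW is inactive.
With repressor TorF bound, *yilY* is not transcribed.
So YilY is not produced.
With no repressor bound, *sibM* is transcribed.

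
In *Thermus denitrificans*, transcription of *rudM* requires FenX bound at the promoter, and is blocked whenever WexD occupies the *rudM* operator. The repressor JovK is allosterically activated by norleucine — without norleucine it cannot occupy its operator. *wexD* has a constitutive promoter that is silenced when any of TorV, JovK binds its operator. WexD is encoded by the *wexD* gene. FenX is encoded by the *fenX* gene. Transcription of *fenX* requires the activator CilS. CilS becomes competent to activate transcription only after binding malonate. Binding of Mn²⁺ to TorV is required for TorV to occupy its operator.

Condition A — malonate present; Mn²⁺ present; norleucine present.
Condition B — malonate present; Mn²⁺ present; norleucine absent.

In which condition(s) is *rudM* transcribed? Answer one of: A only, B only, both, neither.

Condition A:
Malonate is present, so CilS is active.
No repressor is bound and CilS is active, so *fenX* is transcribed.
So FenX is produced and active.
Mn²⁺ is present, so TorV is active.
Norleucine is present, so JovK is active.
With repressor TorV bound, *wexD* is not transcribed.
So WexD is not produced.
No repressor is bound and FenX is active, so *rudM* is transcribed.
→ *rudM* is ON in A.
Condition B:
Malonate is present, so CilS is active.
No repressor is bound and CilS is active, so *fenX* is transcribed.
So FenX is produced and active.
Mn²⁺ is present, so TorV is active.
Norleucine is absent, so JovK is inactive.
With repressor TorV bound, *wexD* is not transcribed.
So WexD is not produced.
No repressor is bound and FenX is active, so *rudM* is transcribed.
→ *rudM* is ON in B.

both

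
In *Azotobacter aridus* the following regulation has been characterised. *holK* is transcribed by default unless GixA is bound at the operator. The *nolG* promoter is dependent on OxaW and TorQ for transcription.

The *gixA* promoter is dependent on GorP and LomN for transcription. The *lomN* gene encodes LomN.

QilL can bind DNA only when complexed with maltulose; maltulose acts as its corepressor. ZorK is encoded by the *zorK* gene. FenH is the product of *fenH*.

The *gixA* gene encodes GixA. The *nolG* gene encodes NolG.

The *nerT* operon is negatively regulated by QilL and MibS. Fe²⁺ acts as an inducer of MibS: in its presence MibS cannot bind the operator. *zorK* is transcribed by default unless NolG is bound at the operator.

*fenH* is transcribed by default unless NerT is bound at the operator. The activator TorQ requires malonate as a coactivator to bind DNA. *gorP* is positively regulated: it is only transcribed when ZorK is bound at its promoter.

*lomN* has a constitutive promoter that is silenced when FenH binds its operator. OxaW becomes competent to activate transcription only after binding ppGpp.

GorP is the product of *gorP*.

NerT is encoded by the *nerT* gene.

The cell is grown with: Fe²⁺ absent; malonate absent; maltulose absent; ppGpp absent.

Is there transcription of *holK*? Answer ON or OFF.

ON

ppGpp is absent, so OxaW is inactive.
Malonate is absent, so TorQ is inactive.
Required activator OxaW is absent, so *nolG* is not transcribed.
So NolG is not produced.
With no repressor bound, *zorK* is transcribed.
So ZorK is produced and active.
No repressor is bound and ZorK is active, so *gorP* is transcribed.
So GorP is produced and active.
Maltulose is absent, so QilL is inactive.
Fe²⁺ is absent, so MibS is active.
With repressor MibS bound, *nerT* is not transcribed.
So NerT is not produced.
With no repressor bound, *fenH* is transcribed.
So FenH is produced and active.
With repressor FenH bound, *lomN* is not transcribed.
So LomN is not produced.
Required activator LomN is absent, so *gixA* is not transcribed.
So GixA is not produced.
With no repressor bound, *holK* is transcribed.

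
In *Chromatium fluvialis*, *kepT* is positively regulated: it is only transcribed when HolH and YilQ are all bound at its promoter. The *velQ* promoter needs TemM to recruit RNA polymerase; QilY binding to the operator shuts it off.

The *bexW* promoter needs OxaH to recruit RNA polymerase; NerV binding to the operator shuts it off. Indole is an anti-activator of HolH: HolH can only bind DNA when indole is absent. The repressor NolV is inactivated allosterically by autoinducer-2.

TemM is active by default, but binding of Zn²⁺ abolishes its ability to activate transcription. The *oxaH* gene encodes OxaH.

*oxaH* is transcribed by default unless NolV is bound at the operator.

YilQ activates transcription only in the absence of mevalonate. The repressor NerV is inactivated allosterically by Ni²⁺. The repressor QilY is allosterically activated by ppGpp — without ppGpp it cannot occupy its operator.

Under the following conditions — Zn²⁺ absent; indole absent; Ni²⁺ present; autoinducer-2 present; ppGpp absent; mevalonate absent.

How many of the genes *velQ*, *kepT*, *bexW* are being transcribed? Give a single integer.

ppGpp is absent, so QilY is inactive.
Zn²⁺ is absent, so TemM is active.
No repressor is bound and TemM is active, so *velQ* is transcribed.
→ *velQ* is ON.
Indole is absent, so HolH is active.
Mevalonate is absent, so YilQ is active.
No repressor is bound and HolH and YilQ are active, so *kepT* is transcribed.
→ *kepT* is ON.
Autoinducer-2 is present, so NolV is inactive.
With no repressor bound, *oxaH* is transcribed.
So OxaH is produced and active.
Ni²⁺ is present, so NerV is inactive.
No repressor is bound and OxaH is active, so *bexW* is transcribed.
→ *bexW* is ON.
3 of the 3 genes are transcribed.

3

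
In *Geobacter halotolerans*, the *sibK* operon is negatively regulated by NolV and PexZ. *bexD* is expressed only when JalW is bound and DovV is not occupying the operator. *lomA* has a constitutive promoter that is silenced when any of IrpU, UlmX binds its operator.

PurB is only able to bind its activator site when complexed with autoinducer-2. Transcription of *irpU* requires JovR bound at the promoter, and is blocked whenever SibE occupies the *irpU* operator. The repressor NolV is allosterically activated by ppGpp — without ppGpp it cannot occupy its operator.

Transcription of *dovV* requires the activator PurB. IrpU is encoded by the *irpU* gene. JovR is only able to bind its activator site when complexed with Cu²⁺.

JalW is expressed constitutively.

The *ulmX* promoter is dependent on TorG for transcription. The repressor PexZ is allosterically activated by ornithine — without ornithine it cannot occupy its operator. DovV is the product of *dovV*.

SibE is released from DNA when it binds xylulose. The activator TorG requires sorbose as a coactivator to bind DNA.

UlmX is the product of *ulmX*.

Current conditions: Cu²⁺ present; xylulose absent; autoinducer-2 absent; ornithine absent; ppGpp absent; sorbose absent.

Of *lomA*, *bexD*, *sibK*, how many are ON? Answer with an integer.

3

Xylulose is absent, so SibE is active.
Cu²⁺ is present, so JovR is active.
With repressor SibE bound, *irpU* is not transcribed.
So IrpU is not produced.
Sorbose is absent, so TorG is inactive.
Required activator TorG is absent, so *ulmX* is not transcribed.
So UlmX is not produced.
With no repressor bound, *lomA* is transcribed.
→ *lomA* is ON.
JalW is produced constitutively and is active.
Autoinducer-2 is absent, so PurB is inactive.
Required activator PurB is absent, so *dovV* is not transcribed.
So DovV is not produced.
No repressor is bound and JalW is active, so *bexD* is transcribed.
→ *bexD* is ON.
ppGpp is absent, so NolV is inactive.
Ornithine is absent, so PexZ is inactive.
With no repressor bound, *sibK* is transcribed.
→ *sibK* is ON.
3 of the 3 genes are transcribed.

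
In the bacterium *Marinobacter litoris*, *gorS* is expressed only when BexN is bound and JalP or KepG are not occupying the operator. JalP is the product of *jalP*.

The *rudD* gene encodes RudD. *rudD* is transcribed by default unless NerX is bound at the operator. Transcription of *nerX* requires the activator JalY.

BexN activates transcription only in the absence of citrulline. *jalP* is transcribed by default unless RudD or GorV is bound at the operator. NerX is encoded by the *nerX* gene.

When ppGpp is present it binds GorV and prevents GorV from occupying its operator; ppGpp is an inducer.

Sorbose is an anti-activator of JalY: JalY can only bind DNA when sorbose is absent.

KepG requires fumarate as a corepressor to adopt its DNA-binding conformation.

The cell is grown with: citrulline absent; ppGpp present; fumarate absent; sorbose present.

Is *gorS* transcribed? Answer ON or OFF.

Sorbose is present, so JalY is inactive.
Required activator JalY is absent, so *nerX* is not transcribed.
So NerX is not produced.
With no repressor bound, *rudD* is transcribed.
So RudD is produced and active.
ppGpp is present, so GorV is inactive.
With repressor RudD bound, *jalP* is not transcribed.
So JalP is not produced.
Fumarate is absent, so KepG is inactive.
Citrulline is absent, so BexN is active.
No repressor is bound and BexN is active, so *gorS* is transcribed.

ON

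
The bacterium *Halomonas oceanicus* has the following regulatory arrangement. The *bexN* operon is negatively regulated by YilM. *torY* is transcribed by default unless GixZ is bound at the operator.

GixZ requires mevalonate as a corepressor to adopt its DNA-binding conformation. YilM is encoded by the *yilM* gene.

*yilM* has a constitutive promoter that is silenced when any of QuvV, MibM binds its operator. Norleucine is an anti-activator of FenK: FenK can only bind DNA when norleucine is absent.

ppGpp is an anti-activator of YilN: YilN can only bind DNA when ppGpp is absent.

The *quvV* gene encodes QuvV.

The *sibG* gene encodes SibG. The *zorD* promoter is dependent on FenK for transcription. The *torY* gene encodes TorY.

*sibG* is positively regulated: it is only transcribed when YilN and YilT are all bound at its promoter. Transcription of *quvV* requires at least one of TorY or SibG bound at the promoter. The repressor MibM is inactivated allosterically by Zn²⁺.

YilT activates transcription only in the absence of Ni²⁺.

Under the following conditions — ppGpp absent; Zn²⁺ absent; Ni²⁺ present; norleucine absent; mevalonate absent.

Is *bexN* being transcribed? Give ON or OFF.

Mevalonate is absent, so GixZ is inactive.
With no repressor bound, *torY* is transcribed.
So TorY is produced and active.
ppGpp is absent, so YilN is active.
Ni²⁺ is present, so YilT is inactive.
Required activator YilT is absent, so *sibG* is not transcribed.
So SibG is not produced.
Activator TorY is present, so *quvV* is transcribed.
So QuvV is produced and active.
Zn²⁺ is absent, so MibM is active.
With repressor QuvV bound, *yilM* is not transcribed.
So YilM is not produced.
With no repressor bound, *bexN* is transcribed.

ON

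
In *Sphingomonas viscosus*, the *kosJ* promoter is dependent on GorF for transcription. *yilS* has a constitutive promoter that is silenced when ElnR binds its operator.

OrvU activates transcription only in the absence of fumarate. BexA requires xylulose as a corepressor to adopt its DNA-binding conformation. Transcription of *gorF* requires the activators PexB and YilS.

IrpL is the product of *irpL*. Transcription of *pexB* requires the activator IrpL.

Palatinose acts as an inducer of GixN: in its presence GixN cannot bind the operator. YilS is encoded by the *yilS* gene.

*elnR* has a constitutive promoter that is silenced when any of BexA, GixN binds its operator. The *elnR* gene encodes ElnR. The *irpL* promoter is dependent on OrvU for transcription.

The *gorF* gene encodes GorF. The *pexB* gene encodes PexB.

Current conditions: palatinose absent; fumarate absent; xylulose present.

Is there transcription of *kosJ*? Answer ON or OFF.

Fumarate is absent, so OrvU is active.
No repressor is bound and OrvU is active, so *irpL* is transcribed.
So IrpL is produced and active.
No repressor is bound and IrpL is active, so *pexB* is transcribed.
So PexB is produced and active.
Xylulose is present, so BexA is active.
Palatinose is absent, so GixN is active.
With repressor BexA bound, *elnR* is not transcribed.
So ElnR is not produced.
With no repressor bound, *yilS* is transcribed.
So YilS is produced and active.
No repressor is bound and PexB and YilS are active, so *gorF* is transcribed.
So GorF is produced and active.
No repressor is bound and GorF is active, so *kosJ* is transcribed.

ON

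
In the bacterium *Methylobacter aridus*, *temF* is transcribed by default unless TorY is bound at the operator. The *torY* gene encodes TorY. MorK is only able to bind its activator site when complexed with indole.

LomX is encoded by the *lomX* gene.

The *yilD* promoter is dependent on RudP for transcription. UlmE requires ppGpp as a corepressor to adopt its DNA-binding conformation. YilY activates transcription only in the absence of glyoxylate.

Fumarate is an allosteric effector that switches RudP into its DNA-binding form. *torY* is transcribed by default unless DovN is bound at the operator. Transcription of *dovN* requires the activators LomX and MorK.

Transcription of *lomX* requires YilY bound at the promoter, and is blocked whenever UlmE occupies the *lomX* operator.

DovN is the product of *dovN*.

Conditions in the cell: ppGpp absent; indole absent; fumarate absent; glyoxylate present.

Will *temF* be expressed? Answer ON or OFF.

ppGpp is absent, so UlmE is inactive.
Glyoxylate is present, so YilY is inactive.
Required activator YilY is absent, so *lomX* is not transcribed.
So LomX is not produced.
Indole is absent, so MorK is inactive.
Required activator LomX is absent, so *dovN* is not transcribed.
So DovN is not produced.
With no repressor bound, *torY* is transcribed.
So TorY is produced and active.
With repressor TorY bound, *temF* is not transcribed.

OFF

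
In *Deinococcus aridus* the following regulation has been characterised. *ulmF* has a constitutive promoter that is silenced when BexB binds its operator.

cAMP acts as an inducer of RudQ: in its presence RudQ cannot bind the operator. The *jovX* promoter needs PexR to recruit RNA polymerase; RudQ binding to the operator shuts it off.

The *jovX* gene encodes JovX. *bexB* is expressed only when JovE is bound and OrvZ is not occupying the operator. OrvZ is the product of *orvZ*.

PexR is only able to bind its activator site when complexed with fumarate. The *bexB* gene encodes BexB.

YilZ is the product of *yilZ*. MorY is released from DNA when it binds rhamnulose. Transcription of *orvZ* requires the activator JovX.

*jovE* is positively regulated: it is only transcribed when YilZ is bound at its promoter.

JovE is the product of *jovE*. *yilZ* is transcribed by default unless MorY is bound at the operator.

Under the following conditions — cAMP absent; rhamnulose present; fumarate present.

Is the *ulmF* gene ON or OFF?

cAMP is absent, so RudQ is active.
Fumarate is present, so PexR is active.
With repressor RudQ bound, *jovX* is not transcribed.
So JovX is not produced.
Required activator JovX is absent, so *orvZ* is not transcribed.
So OrvZ is not produced.
Rhamnulose is present, so MorY is inactive.
With no repressor bound, *yilZ* is transcribed.
So YilZ is produced and active.
No repressor is bound and YilZ is active, so *jovE* is transcribed.
So JovE is produced and active.
No repressor is bound and JovE is active, so *bexB* is transcribed.
So BexB is produced and active.
With repressor BexB bound, *ulmF* is not transcribed.

OFF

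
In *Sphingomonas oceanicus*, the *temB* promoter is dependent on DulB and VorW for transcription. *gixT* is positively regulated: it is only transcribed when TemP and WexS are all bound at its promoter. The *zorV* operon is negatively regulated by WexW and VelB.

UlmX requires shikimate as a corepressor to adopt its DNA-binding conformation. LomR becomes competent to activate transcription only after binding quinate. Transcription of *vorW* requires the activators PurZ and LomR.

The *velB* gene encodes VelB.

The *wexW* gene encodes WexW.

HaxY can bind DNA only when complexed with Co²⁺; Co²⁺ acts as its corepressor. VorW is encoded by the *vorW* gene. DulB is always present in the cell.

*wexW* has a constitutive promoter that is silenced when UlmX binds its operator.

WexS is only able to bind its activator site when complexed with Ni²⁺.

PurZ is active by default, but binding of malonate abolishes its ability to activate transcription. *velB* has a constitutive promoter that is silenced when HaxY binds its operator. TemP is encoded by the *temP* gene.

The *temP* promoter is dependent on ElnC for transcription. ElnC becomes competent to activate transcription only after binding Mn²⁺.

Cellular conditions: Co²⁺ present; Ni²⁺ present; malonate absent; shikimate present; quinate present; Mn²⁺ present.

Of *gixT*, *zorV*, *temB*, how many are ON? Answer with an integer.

3

Mn²⁺ is present, so ElnC is active.
No repressor is bound and ElnC is active, so *temP* is transcribed.
So TemP is produced and active.
Ni²⁺ is present, so WexS is active.
No repressor is bound and TemP and WexS are active, so *gixT* is transcribed.
→ *gixT* is ON.
Shikimate is present, so UlmX is active.
With repressor UlmX bound, *wexW* is not transcribed.
So WexW is not produced.
Co²⁺ is present, so HaxY is active.
With repressor HaxY bound, *velB* is not transcribed.
So VelB is not produced.
With no repressor bound, *zorV* is transcribed.
→ *zorV* is ON.
DulB is produced constitutively and is active.
Malonate is absent, so PurZ is active.
Quinate is present, so LomR is active.
No repressor is bound and PurZ and LomR are active, so *vorW* is transcribed.
So VorW is produced and active.
No repressor is bound and DulB and VorW are active, so *temB* is transcribed.
→ *temB* is ON.
3 of the 3 genes are transcribed.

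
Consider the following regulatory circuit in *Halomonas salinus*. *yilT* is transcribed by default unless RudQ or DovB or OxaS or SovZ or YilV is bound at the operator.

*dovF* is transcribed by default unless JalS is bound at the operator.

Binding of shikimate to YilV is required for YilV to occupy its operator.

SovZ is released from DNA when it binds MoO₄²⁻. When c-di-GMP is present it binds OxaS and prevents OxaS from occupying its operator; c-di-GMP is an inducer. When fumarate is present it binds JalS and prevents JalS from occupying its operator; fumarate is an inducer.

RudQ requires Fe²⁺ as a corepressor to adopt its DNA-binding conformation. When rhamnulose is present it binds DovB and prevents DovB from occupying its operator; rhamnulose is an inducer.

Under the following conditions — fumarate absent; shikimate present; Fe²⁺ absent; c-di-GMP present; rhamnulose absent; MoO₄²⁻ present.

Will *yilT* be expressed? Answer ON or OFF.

Fe²⁺ is absent, so RudQ is inactive.
Rhamnulose is absent, so DovB is active.
c-di-GMP is present, so OxaS is inactive.
MoO₄²⁻ is present, so SovZ is inactive.
Shikimate is present, so YilV is active.
With repressor DovB bound, *yilT* is not transcribed.

OFF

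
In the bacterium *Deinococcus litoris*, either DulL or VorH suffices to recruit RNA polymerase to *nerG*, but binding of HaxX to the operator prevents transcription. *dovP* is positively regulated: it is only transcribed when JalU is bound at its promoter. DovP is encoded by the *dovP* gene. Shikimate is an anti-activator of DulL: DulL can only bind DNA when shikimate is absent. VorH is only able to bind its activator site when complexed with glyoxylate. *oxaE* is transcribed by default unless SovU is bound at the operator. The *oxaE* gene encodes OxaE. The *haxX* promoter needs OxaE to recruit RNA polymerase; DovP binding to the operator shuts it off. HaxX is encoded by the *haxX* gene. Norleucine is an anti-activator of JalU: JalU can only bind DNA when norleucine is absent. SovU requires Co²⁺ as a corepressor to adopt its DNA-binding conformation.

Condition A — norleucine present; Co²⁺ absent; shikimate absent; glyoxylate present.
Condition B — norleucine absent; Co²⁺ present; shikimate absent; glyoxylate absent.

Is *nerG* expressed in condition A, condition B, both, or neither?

Condition A:
Norleucine is present, so JalU is inactive.
Required activator JalU is absent, so *dovP* is not transcribed.
So DovP is not produced.
Co²⁺ is absent, so SovU is inactive.
With no repressor bound, *oxaE* is transcribed.
So OxaE is produced and active.
No repressor is bound and OxaE is active, so *haxX* is transcribed.
So HaxX is produced and active.
Shikimate is absent, so DulL is active.
Glyoxylate is present, so VorH is active.
With repressor HaxX bound, *nerG* is not transcribed.
→ *nerG* is OFF in A.
Condition B:
Norleucine is absent, so JalU is active.
No repressor is bound and JalU is active, so *dovP* is transcribed.
So DovP is produced and active.
Co²⁺ is present, so SovU is active.
With repressor SovU bound, *oxaE* is not transcribed.
So OxaE is not produced.
With repressor DovP bound, *haxX* is not transcribed.
So HaxX is not produced.
Shikimate is absent, so DulL is active.
Glyoxylate is absent, so VorH is inactive.
Activator DulL is present, so *nerG* is transcribed.
→ *nerG* is ON in B.

B only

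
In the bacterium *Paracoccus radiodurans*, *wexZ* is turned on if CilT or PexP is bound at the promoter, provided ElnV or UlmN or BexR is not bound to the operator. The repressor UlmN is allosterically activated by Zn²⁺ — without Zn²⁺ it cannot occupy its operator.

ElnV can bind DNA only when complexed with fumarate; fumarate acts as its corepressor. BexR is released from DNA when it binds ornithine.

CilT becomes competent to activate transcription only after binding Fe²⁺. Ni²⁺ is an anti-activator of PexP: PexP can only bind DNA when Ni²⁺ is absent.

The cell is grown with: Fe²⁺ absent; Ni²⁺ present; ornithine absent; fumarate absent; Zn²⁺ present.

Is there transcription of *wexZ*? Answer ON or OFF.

Fumarate is absent, so ElnV is inactive.
Zn²⁺ is present, so UlmN is active.
Ornithine is absent, so BexR is active.
Fe²⁺ is absent, so CilT is inactive.
Ni²⁺ is present, so PexP is inactive.
With repressor UlmN bound, *wexZ* is not transcribed.

OFF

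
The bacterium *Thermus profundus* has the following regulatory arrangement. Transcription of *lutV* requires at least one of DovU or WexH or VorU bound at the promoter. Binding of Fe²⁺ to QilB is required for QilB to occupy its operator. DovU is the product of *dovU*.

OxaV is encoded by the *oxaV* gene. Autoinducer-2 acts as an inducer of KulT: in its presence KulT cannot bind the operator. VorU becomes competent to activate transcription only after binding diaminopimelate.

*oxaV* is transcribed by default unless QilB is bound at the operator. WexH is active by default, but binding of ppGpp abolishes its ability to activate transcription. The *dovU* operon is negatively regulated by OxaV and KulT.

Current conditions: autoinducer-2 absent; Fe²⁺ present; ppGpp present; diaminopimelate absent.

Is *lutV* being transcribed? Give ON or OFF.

Fe²⁺ is present, so QilB is active.
With repressor QilB bound, *oxaV* is not transcribed.
So OxaV is not produced.
Autoinducer-2 is absent, so KulT is active.
With repressor KulT bound, *dovU* is not transcribed.
So DovU is not produced.
ppGpp is present, so WexH is inactive.
Diaminopimelate is absent, so VorU is inactive.
No activator is available at the *lutV* promoter, so *lutV* is not transcribed.

OFF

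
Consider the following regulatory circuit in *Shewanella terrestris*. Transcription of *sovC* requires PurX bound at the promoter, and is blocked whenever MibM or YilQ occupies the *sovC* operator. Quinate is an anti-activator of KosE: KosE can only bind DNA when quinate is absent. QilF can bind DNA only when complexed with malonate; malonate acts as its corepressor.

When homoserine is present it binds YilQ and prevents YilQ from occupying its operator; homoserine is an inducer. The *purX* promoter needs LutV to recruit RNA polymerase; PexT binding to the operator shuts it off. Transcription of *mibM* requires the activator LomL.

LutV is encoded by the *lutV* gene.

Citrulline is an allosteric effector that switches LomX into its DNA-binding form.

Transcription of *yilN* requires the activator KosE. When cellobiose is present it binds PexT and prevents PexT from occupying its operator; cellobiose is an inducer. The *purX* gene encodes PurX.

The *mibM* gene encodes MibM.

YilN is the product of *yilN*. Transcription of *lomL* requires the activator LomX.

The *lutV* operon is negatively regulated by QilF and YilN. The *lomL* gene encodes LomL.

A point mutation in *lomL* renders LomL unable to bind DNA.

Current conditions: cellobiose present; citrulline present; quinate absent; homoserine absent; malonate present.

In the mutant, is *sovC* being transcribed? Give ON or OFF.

LomL is non-functional in this strain, so it has no effect.
Required activator LomL is absent, so *mibM* is not transcribed.
So MibM is not produced.
Homoserine is absent, so YilQ is active.
Malonate is present, so QilF is active.
Quinate is absent, so KosE is active.
No repressor is bound and KosE is active, so *yilN* is transcribed.
So YilN is produced and active.
With repressor QilF bound, *lutV* is not transcribed.
So LutV is not produced.
Cellobiose is present, so PexT is inactive.
Required activator LutV is absent, so *purX* is not transcribed.
So PurX is not produced.
With repressor YilQ bound, *sovC* is not transcribed.

OFF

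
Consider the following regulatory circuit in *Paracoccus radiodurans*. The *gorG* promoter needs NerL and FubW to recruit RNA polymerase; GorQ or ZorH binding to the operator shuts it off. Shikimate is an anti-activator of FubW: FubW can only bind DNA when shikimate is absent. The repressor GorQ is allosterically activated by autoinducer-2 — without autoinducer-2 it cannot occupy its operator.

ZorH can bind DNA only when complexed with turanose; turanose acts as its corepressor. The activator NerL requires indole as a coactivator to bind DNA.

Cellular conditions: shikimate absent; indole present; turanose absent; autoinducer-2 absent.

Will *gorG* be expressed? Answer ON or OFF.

Indole is present, so NerL is active.
Autoinducer-2 is absent, so GorQ is inactive.
Shikimate is absent, so FubW is active.
Turanose is absent, so ZorH is inactive.
No repressor is bound and NerL and FubW are active, so *gorG* is transcribed.

ON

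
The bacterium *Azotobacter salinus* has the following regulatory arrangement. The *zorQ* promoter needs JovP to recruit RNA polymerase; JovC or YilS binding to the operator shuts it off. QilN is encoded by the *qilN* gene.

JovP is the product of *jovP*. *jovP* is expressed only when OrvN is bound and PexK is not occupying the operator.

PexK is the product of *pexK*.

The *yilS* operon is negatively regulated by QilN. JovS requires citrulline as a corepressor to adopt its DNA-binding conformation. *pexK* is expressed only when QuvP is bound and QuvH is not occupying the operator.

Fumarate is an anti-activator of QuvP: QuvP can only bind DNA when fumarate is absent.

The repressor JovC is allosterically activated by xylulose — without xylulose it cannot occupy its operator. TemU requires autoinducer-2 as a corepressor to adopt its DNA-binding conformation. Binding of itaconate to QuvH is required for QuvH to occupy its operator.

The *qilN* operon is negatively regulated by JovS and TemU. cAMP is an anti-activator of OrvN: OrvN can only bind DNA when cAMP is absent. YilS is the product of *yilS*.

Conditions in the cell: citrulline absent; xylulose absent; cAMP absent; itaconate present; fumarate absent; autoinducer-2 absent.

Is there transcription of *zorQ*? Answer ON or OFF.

ON

Fumarate is absent, so QuvP is active.
Itaconate is present, so QuvH is active.
With repressor QuvH bound, *pexK* is not transcribed.
So PexK is not produced.
cAMP is absent, so OrvN is active.
No repressor is bound and OrvN is active, so *jovP* is transcribed.
So JovP is produced and active.
Xylulose is absent, so JovC is inactive.
Citrulline is absent, so JovS is inactive.
Autoinducer-2 is absent, so TemU is inactive.
With no repressor bound, *qilN* is transcribed.
So QilN is produced and active.
With repressor QilN bound, *yilS* is not transcribed.
So YilS is not produced.
No repressor is bound and JovP is active, so *zorQ* is transcribed.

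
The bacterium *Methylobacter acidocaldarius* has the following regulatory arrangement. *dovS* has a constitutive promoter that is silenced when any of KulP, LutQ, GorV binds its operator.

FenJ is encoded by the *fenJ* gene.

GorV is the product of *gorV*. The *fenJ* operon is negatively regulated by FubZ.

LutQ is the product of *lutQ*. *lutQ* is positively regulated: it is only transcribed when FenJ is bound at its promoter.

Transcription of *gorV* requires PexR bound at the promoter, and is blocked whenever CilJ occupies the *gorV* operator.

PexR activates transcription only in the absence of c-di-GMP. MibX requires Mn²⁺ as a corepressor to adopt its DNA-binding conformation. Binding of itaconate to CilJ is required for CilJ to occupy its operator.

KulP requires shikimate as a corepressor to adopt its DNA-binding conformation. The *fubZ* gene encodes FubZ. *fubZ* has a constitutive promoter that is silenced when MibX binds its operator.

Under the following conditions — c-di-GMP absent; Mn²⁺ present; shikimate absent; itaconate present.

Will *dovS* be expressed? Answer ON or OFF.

Shikimate is absent, so KulP is inactive.
Mn²⁺ is present, so MibX is active.
With repressor MibX bound, *fubZ* is not transcribed.
So FubZ is not produced.
With no repressor bound, *fenJ* is transcribed.
So FenJ is produced and active.
No repressor is bound and FenJ is active, so *lutQ* is transcribed.
So LutQ is produced and active.
Itaconate is present, so CilJ is active.
c-di-GMP is absent, so PexR is active.
With repressor CilJ bound, *gorV* is not transcribed.
So GorV is not produced.
With repressor LutQ bound, *dovS* is not transcribed.

OFF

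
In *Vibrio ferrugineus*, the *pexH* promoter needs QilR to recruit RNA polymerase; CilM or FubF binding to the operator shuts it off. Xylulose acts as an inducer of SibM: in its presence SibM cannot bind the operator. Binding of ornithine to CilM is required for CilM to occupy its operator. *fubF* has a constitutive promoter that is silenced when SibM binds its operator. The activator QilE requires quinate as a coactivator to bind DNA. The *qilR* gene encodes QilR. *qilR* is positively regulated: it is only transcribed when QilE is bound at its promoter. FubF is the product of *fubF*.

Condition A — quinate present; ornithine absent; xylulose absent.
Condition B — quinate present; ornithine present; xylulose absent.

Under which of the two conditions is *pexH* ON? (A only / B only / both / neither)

Condition A:
Quinate is present, so QilE is active.
No repressor is bound and QilE is active, so *qilR* is transcribed.
So QilR is produced and active.
Ornithine is absent, so CilM is inactive.
Xylulose is absent, so SibM is active.
With repressor SibM bound, *fubF* is not transcribed.
So FubF is not produced.
No repressor is bound and QilR is active, so *pexH* is transcribed.
→ *pexH* is ON in A.
Condition B:
Quinate is present, so QilE is active.
No repressor is bound and QilE is active, so *qilR* is transcribed.
So QilR is produced and active.
Ornithine is present, so CilM is active.
Xylulose is absent, so SibM is active.
With repressor SibM bound, *fubF* is not transcribed.
So FubF is not produced.
With repressor CilM bound, *pexH* is not transcribed.
→ *pexH* is OFF in B.

A only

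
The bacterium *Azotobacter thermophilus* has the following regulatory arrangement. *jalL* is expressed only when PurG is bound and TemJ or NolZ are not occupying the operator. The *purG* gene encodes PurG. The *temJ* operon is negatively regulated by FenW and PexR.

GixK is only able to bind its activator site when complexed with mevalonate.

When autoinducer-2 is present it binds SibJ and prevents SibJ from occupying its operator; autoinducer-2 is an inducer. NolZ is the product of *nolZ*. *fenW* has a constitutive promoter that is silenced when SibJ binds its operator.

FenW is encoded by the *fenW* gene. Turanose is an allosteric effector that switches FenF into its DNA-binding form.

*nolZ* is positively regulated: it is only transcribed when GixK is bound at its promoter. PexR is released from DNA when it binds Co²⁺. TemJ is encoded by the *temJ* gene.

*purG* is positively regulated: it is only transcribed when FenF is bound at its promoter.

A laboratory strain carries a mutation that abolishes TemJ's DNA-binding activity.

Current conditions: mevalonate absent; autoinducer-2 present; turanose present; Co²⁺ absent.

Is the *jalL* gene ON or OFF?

ON

TemJ is non-functional in this strain, so it has no effect.
Turanose is present, so FenF is active.
No repressor is bound and FenF is active, so *purG* is transcribed.
So PurG is produced and active.
Mevalonate is absent, so GixK is inactive.
Required activator GixK is absent, so *nolZ* is not transcribed.
So NolZ is not produced.
No repressor is bound and PurG is active, so *jalL* is transcribed.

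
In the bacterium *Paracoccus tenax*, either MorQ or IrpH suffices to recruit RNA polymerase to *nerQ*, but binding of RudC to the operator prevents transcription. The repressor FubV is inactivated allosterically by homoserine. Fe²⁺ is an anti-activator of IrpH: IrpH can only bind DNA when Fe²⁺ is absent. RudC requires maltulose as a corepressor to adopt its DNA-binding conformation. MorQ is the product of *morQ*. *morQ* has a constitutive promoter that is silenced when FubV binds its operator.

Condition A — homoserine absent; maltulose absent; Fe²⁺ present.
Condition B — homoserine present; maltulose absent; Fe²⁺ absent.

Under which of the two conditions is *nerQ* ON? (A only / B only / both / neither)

B only

Condition A:
Homoserine is absent, so FubV is active.
With repressor FubV bound, *morQ* is not transcribed.
So MorQ is not produced.
Maltulose is absent, so RudC is inactive.
Fe²⁺ is present, so IrpH is inactive.
No activator is available at the *nerQ* promoter, so *nerQ* is not transcribed.
→ *nerQ* is OFF in A.
Condition B:
Homoserine is present, so FubV is inactive.
With no repressor bound, *morQ* is transcribed.
So MorQ is produced and active.
Maltulose is absent, so RudC is inactive.
Fe²⁺ is absent, so IrpH is active.
Activator MorQ is present, so *nerQ* is transcribed.
→ *nerQ* is ON in B.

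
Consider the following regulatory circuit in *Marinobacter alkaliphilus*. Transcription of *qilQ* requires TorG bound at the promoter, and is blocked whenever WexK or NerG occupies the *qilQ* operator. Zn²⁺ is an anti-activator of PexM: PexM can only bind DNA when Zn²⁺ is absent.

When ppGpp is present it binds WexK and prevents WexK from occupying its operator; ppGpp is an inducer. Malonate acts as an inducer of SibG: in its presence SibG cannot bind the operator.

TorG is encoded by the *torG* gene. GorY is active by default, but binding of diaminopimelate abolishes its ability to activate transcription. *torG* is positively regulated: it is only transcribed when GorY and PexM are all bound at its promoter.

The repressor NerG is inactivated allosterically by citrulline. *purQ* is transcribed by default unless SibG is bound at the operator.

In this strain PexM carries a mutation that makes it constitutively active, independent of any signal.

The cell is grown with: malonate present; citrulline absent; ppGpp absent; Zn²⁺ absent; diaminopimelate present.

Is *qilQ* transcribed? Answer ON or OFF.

ppGpp is absent, so WexK is active.
Citrulline is absent, so NerG is active.
Diaminopimelate is present, so GorY is inactive.
PexM is constitutively active in this strain.
Required activator GorY is absent, so *torG* is not transcribed.
So TorG is not produced.
With repressor WexK bound, *qilQ* is not transcribed.

OFF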